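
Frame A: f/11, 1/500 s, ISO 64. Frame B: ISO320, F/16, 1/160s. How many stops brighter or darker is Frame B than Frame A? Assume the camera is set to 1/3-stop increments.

3 stops brighter

Aperture: f/11 → f/13 → f/14 → f/16 — 1 stop stopped down (darker).
Shutter speed: 1/500 → 1/400 → 1/320 → 1/250 → 1/200 → 1/160 — 1 2/3 stops longer (brighter).
ISO: 64 → 80 → 100 → 125 → 160 → 200 → 250 → 320 — 2 1/3 stops higher (brighter).
Net: −1 +1 2/3 +2 1/3 = +3 stops.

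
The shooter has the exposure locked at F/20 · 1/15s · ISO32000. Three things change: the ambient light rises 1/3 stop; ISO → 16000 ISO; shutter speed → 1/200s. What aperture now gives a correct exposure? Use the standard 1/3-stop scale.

Scene light: 1/3 stop brighter.
ISO: 32000 → 25600 → 20000 → 16000 — 1 stop dropped (darker).
Shutter speed: 1/15 → 1/20 → 1/25 → 1/30 → 1/40 → 1/50 → 1/60 → 1/80 → 1/100 → 1/125 → 1/160 → 1/200 — 3 2/3 stops faster (darker).
Net so far: 4 1/3 stops darker. Aperture: f/20 → f/18 → f/16 → f/14 → f/13 → f/11 → f/10 → f/9 → f/8 → f/7.1 → f/6.3 → f/5.6 → f/5 → f/4.5.

f/4.5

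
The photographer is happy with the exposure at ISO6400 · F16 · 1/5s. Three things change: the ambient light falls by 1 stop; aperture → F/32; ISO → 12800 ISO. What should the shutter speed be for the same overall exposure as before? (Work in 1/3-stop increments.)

Scene light: 1 stop darker.
Aperture: f/16 → f/18 → f/20 → f/22 → f/25 → f/29 → f/32 — 2 stops stopped down (darker).
ISO: 6400 → 8000 → 10000 → 12800 — 1 stop higher (brighter).
Net so far: 2 stops darker. Shutter speed: 1/5 → 1/4 → 0.3 → 0.4 → 0.5 → 0.6 → 0.8.

0.8 s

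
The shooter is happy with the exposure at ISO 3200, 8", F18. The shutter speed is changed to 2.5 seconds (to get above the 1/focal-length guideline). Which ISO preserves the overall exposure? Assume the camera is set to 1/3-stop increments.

ISO 10000

Shutter speed: 8 → 6 → 5 → 4 → 3.2 → 2.5 — 1 2/3 stops shorter (darker).
Need 1 2/3 stops brighter from the ISO: 3200 → 4000 → 5000 → 6400 → 8000 → 10000.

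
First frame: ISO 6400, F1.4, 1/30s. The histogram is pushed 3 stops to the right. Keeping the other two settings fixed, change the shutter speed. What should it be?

Overexposed by 3 stops → need 3 stops darker.
Shutter speed: 1/30 → 1/60 → 1/125 → 1/250.

1/250s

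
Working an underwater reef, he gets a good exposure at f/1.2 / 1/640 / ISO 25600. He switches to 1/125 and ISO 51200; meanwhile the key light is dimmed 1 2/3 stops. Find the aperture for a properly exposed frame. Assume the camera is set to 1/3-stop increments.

Scene light: 1 2/3 stops darker.
Shutter speed: 1/640 → 1/500 → 1/400 → 1/320 → 1/250 → 1/200 → 1/160 → 1/125 — 2 1/3 stops longer (brighter).
ISO: 25600 → 32000 → 40000 → 51200 — 1 stop raised (brighter).
Net so far: 1 2/3 stops brighter. Aperture: f/1.2 → f/1.4 → f/1.6 → f/1.8 → f/2 → f/2.2.

f/2.2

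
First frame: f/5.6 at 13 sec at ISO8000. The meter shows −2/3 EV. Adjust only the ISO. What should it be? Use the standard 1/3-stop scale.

ISO 12800

Underexposed by 2/3 stop → need 2/3 stop brighter.
ISO: 8000 → 10000 → 12800.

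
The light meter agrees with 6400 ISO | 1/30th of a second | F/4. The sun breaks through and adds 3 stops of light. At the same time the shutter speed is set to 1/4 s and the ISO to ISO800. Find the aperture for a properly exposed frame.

f/11

Scene light: 3 stops brighter.
Shutter speed: 1/30 → 1/15 → 1/8 → 1/4 — 3 stops slower (brighter).
ISO: 6400 → 3200 → 1600 → 800 — 3 stops lower (darker).
Net so far: 3 stops brighter. Aperture: f/4 → f/5.6 → f/8 → f/11.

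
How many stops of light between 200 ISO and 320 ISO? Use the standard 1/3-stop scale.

2/3 stop

200 → 250 → 320 — count the steps: 2 third-stops = 2/3 stop.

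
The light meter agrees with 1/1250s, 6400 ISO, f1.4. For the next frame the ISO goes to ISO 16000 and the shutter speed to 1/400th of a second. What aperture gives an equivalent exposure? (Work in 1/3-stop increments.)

f/4

ISO: 6400 → 8000 → 10000 → 12800 → 16000 — 1 1/3 stops higher (brighter).
Shutter speed: 1/1250 → 1/1000 → 1/800 → 1/640 → 1/500 → 1/400 — 1 2/3 stops slower (brighter).
Net change so far: 3 stops brighter. Offset with the aperture: f/1.4 → f/1.6 → f/1.8 → f/2 → f/2.2 → f/2.5 → f/2.8 → f/3.2 → f/3.5 → f/4.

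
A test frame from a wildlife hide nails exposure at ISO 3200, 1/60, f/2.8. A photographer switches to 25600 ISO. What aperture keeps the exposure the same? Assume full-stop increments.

ISO: 3200 → 6400 → 12800 → 25600 — 3 stops higher (brighter).
Need 3 stops darker from the aperture: f/2.8 → f/4 → f/5.6 → f/8.

f/8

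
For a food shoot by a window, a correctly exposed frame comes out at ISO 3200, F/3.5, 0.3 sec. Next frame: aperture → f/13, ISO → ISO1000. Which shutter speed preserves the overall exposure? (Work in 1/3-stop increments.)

Aperture: f/3.5 → f/4 → f/4.5 → f/5 → f/5.6 → f/6.3 → f/7.1 → f/8 → f/9 → f/10 → f/11 → f/13 — 3 2/3 stops narrower (darker).
ISO: 3200 → 2500 → 2000 → 1600 → 1250 → 1000 — 1 2/3 stops lower (darker).
Net change so far: 5 1/3 stops darker. Offset with the shutter speed: 0.3 → 0.4 → 0.5 → 0.6 → 0.8 → 1 → 1.3 → 1.6 → 2 → 2.5 → 3.2 → 4 → 5 → 6 → 8 → 10 → 13.

13 s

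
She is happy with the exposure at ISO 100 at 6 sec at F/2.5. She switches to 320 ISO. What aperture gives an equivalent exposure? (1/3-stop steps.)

f/4.5

ISO: 100 → 125 → 160 → 200 → 250 → 320 — 1 2/3 stops higher (brighter).
Need 1 2/3 stops darker from the aperture: f/2.5 → f/2.8 → f/3.2 → f/3.5 → f/4 → f/4.5.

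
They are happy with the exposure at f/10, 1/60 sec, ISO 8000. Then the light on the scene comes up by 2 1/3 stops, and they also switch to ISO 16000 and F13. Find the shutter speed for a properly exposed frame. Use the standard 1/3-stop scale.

1/400s

Scene light: 2 1/3 stops brighter.
ISO: 8000 → 10000 → 12800 → 16000 — 1 stop higher (brighter).
Aperture: f/10 → f/11 → f/13 — 2/3 stop smaller aperture (darker).
Net so far: 2 2/3 stops brighter. Shutter speed: 1/60 → 1/80 → 1/100 → 1/125 → 1/160 → 1/200 → 1/250 → 1/320 → 1/400.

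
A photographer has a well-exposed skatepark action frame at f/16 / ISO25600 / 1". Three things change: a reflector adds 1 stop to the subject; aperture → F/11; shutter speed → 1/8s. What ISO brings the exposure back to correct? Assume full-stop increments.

Scene light: 1 stop brighter.
Aperture: f/16 → f/11 — 1 stop wider (brighter).
Shutter speed: 1 → 1/2 → 1/4 → 1/8 — 3 stops shorter (darker).
Net so far: 1 stop darker. ISO: 25600 → 51200.

ISO 51200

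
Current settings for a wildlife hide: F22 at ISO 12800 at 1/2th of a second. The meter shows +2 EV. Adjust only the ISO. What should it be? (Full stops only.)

ISO 3200

Overexposed by 2 stops → need 2 stops darker.
ISO: 12800 → 6400 → 3200.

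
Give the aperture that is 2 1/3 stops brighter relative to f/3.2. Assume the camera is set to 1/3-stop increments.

f/1.4

Aperture: f/3.2 → f/2.8 → f/2.5 → f/2.2 → f/2 → f/1.8 → f/1.6 → f/1.4 — 2 1/3 stops larger aperture (brighter).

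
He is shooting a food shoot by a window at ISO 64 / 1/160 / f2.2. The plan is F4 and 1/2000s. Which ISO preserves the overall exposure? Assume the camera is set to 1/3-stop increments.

Aperture: f/2.2 → f/2.5 → f/2.8 → f/3.2 → f/3.5 → f/4 — 1 2/3 stops stopped down (darker).
Shutter speed: 1/160 → 1/200 → 1/250 → 1/320 → 1/400 → 1/500 → 1/640 → 1/800 → 1/1000 → 1/1250 → 1/1600 → 1/2000 — 3 2/3 stops shorter (darker).
Net change so far: 5 1/3 stops darker. Offset with the ISO: 64 → 80 → 100 → 125 → 160 → 200 → 250 → 320 → 400 → 500 → 640 → 800 → 1000 → 1250 → 1600 → 2000 → 2500.

ISO 2500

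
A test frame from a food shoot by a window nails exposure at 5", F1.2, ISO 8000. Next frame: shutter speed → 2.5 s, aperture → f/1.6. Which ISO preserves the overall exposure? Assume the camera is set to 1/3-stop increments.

Shutter speed: 5 → 4 → 3.2 → 2.5 — 1 stop faster (darker).
Aperture: f/1.2 → f/1.4 → f/1.6 — 2/3 stop stopped down (darker).
Net change so far: 1 2/3 stops darker. Offset with the ISO: 8000 → 10000 → 12800 → 16000 → 20000 → 25600.

ISO 25600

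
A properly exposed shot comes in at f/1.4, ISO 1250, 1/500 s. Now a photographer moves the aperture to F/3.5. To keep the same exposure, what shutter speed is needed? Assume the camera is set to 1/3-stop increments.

Aperture: f/1.4 → f/1.6 → f/1.8 → f/2 → f/2.2 → f/2.5 → f/2.8 → f/3.2 → f/3.5 — 2 2/3 stops smaller aperture (darker).
Need 2 2/3 stops brighter from the shutter speed: 1/500 → 1/400 → 1/320 → 1/250 → 1/200 → 1/160 → 1/125 → 1/100 → 1/80.

1/80s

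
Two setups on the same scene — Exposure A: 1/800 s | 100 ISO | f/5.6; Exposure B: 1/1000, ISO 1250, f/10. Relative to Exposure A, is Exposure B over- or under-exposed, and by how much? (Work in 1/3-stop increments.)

1 2/3 stops brighter

Aperture: f/5.6 → f/6.3 → f/7.1 → f/8 → f/9 → f/10 — 1 2/3 stops narrower (darker).
Shutter speed: 1/800 → 1/1000 — 1/3 stop shorter (darker).
ISO: 100 → 125 → 160 → 200 → 250 → 320 → 400 → 500 → 640 → 800 → 1000 → 1250 — 3 2/3 stops higher (brighter).
Net: −1 2/3 −1/3 +3 2/3 = +1 2/3 stops.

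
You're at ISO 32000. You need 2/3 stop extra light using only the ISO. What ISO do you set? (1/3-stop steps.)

ISO: 32000 → 40000 → 51200 — 2/3 stop raised (brighter).

ISO 51200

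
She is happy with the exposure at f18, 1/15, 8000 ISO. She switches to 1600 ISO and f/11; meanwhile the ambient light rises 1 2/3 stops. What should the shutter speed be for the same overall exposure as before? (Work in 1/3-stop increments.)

Scene light: 1 2/3 stops brighter.
ISO: 8000 → 6400 → 5000 → 4000 → 3200 → 2500 → 2000 → 1600 — 2 1/3 stops lower (darker).
Aperture: f/18 → f/16 → f/14 → f/13 → f/11 — 1 1/3 stops opened up (brighter).
Net so far: 2/3 stop brighter. Shutter speed: 1/15 → 1/20 → 1/25.

1/25s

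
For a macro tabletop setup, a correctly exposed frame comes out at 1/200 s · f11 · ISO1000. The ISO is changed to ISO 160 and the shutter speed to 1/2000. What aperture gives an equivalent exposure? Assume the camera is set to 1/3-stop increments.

f/1.4

ISO: 1000 → 800 → 640 → 500 → 400 → 320 → 250 → 200 → 160 — 2 2/3 stops dropped (darker).
Shutter speed: 1/200 → 1/250 → 1/320 → 1/400 → 1/500 → 1/640 → 1/800 → 1/1000 → 1/1250 → 1/1600 → 1/2000 — 3 1/3 stops faster (darker).
Net change so far: 6 stops darker. Offset with the aperture: f/11 → f/10 → f/9 → f/8 → f/7.1 → f/6.3 → f/5.6 → f/5 → f/4.5 → f/4 → f/3.5 → f/3.2 → f/2.8 → f/2.5 → f/2.2 → f/2 → f/1.8 → f/1.6 → f/1.4.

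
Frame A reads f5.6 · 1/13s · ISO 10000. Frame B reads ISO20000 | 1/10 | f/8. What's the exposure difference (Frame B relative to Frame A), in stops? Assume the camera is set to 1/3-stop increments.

1/3 stop brighter

Aperture: f/5.6 → f/6.3 → f/7.1 → f/8 — 1 stop smaller aperture (darker).
Shutter speed: 1/13 → 1/10 — 1/3 stop longer (brighter).
ISO: 10000 → 12800 → 16000 → 20000 — 1 stop higher (brighter).
Net: −1 +1/3 +1 = +1/3 stops.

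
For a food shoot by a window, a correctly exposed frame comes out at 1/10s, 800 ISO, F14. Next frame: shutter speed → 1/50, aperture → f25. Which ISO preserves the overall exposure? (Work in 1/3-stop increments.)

ISO 12800

Shutter speed: 1/10 → 1/13 → 1/15 → 1/20 → 1/25 → 1/30 → 1/40 → 1/50 — 2 1/3 stops shorter (darker).
Aperture: f/14 → f/16 → f/18 → f/20 → f/22 → f/25 — 1 2/3 stops smaller aperture (darker).
Net change so far: 4 stops darker. Offset with the ISO: 800 → 1000 → 1250 → 1600 → 2000 → 2500 → 3200 → 4000 → 5000 → 6400 → 8000 → 10000 → 12800.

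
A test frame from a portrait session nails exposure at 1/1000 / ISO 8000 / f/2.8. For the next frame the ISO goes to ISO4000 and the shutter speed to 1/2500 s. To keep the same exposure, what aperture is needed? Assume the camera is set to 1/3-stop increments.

ISO: 8000 → 6400 → 5000 → 4000 — 1 stop lower (darker).
Shutter speed: 1/1000 → 1/1250 → 1/1600 → 1/2000 → 1/2500 — 1 1/3 stops faster (darker).
Net change so far: 2 1/3 stops darker. Offset with the aperture: f/2.8 → f/2.5 → f/2.2 → f/2 → f/1.8 → f/1.6 → f/1.4 → f/1.2.

f/1.2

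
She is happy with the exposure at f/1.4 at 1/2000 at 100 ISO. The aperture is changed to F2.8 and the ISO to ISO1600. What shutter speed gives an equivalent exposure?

1/8000s

Aperture: f/1.4 → f/2 → f/2.8 — 2 stops smaller aperture (darker).
ISO: 100 → 200 → 400 → 800 → 1600 — 4 stops raised (brighter).
Net change so far: 2 stops brighter. Offset with the shutter speed: 1/2000 → 1/4000 → 1/8000.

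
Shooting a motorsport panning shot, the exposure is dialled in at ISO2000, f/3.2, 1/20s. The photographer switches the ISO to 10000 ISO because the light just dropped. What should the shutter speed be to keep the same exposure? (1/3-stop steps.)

ISO: 2000 → 2500 → 3200 → 4000 → 5000 → 6400 → 8000 → 10000 — 2 1/3 stops raised (brighter).
Need 2 1/3 stops darker from the shutter speed: 1/20 → 1/25 → 1/30 → 1/40 → 1/50 → 1/60 → 1/80 → 1/100.

1/100s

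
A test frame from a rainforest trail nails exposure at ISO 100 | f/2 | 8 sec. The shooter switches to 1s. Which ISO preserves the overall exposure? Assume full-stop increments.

ISO 800

Shutter speed: 8 → 4 → 2 → 1 — 3 stops faster (darker).
Need 3 stops brighter from the ISO: 100 → 200 → 400 → 800.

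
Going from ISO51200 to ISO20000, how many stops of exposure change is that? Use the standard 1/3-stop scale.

1 1/3 stops

51200 → 40000 → 32000 → 25600 → 20000 — count the steps: 4 third-stops = 1 1/3 stops.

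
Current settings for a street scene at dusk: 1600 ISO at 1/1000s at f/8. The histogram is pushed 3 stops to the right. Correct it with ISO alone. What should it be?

Overexposed by 3 stops → need 3 stops darker.
ISO: 1600 → 800 → 400 → 200.

ISO 200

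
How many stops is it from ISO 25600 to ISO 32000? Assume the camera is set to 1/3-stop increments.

25600 → 32000 — count the steps: 1 third-stops = 1/3 stop.

1/3 stop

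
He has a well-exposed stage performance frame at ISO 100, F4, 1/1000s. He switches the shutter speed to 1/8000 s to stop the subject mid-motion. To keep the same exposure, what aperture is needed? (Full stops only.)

f/1.4

Shutter speed: 1/1000 → 1/2000 → 1/4000 → 1/8000 — 3 stops faster (darker).
Need 3 stops brighter from the aperture: f/4 → f/2.8 → f/2 → f/1.4.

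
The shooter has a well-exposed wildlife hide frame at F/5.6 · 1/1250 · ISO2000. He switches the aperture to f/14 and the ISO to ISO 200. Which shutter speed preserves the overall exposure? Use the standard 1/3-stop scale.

Aperture: f/5.6 → f/6.3 → f/7.1 → f/8 → f/9 → f/10 → f/11 → f/13 → f/14 — 2 2/3 stops stopped down (darker).
ISO: 2000 → 1600 → 1250 → 1000 → 800 → 640 → 500 → 400 → 320 → 250 → 200 — 3 1/3 stops dropped (darker).
Net change so far: 6 stops darker. Offset with the shutter speed: 1/1250 → 1/1000 → 1/800 → 1/640 → 1/500 → 1/400 → 1/320 → 1/250 → 1/200 → 1/160 → 1/125 → 1/100 → 1/80 → 1/60 → 1/50 → 1/40 → 1/30 → 1/25 → 1/20.

1/20s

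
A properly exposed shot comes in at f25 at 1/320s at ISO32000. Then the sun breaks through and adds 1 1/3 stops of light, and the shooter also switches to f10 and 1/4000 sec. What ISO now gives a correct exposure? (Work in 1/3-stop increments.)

Scene light: 1 1/3 stops brighter.
Aperture: f/25 → f/22 → f/20 → f/18 → f/16 → f/14 → f/13 → f/11 → f/10 — 2 2/3 stops opened up (brighter).
Shutter speed: 1/320 → 1/400 → 1/500 → 1/640 → 1/800 → 1/1000 → 1/1250 → 1/1600 → 1/2000 → 1/2500 → 1/3200 → 1/4000 — 3 2/3 stops faster (darker).
Net so far: 1/3 stop brighter. ISO: 32000 → 25600.

ISO 25600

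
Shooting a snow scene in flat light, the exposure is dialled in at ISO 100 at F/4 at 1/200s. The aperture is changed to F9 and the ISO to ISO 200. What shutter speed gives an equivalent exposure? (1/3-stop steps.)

Aperture: f/4 → f/4.5 → f/5 → f/5.6 → f/6.3 → f/7.1 → f/8 → f/9 — 2 1/3 stops smaller aperture (darker).
ISO: 100 → 125 → 160 → 200 — 1 stop raised (brighter).
Net change so far: 1 1/3 stops darker. Offset with the shutter speed: 1/200 → 1/160 → 1/125 → 1/100 → 1/80.

1/80s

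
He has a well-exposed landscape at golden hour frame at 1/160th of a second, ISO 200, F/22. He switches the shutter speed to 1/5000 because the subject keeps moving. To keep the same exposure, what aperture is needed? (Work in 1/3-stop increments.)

f/4

Shutter speed: 1/160 → 1/200 → 1/250 → 1/320 → 1/400 → 1/500 → 1/640 → 1/800 → 1/1000 → 1/1250 → 1/1600 → 1/2000 → 1/2500 → 1/3200 → 1/4000 → 1/5000 — 5 stops shorter (darker).
Need 5 stops brighter from the aperture: f/22 → f/20 → f/18 → f/16 → f/14 → f/13 → f/11 → f/10 → f/9 → f/8 → f/7.1 → f/6.3 → f/5.6 → f/5 → f/4.5 → f/4.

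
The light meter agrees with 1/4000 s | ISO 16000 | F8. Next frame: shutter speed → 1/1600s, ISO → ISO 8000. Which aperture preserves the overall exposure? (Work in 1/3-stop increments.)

f/9

Shutter speed: 1/4000 → 1/3200 → 1/2500 → 1/2000 → 1/1600 — 1 1/3 stops slower (brighter).
ISO: 16000 → 12800 → 10000 → 8000 — 1 stop lower (darker).
Net change so far: 1/3 stop brighter. Offset with the aperture: f/8 → f/9.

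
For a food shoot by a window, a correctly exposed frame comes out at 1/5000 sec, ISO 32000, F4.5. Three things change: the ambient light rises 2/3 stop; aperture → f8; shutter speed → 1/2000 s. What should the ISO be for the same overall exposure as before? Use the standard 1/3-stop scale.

Scene light: 2/3 stop brighter.
Aperture: f/4.5 → f/5 → f/5.6 → f/6.3 → f/7.1 → f/8 — 1 2/3 stops narrower (darker).
Shutter speed: 1/5000 → 1/4000 → 1/3200 → 1/2500 → 1/2000 — 1 1/3 stops slower (brighter).
Net so far: 1/3 stop brighter. ISO: 32000 → 25600.

ISO 25600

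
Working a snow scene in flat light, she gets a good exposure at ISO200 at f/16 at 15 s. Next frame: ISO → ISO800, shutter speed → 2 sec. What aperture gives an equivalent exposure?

ISO: 200 → 400 → 800 — 2 stops higher (brighter).
Shutter speed: 15 → 8 → 4 → 2 — 3 stops faster (darker).
Net change so far: 1 stop darker. Offset with the aperture: f/16 → f/11.

f/11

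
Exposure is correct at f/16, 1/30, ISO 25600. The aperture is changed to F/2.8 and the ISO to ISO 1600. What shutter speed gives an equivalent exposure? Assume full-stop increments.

1/60s

Aperture: f/16 → f/11 → f/8 → f/5.6 → f/4 → f/2.8 — 5 stops larger aperture (brighter).
ISO: 25600 → 12800 → 6400 → 3200 → 1600 — 4 stops lower (darker).
Net change so far: 1 stop brighter. Offset with the shutter speed: 1/30 → 1/60.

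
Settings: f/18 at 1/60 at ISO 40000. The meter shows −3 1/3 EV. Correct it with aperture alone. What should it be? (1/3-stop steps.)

f/5.6

Underexposed by 3 1/3 stops → need 3 1/3 stops brighter.
Aperture: f/18 → f/16 → f/14 → f/13 → f/11 → f/10 → f/9 → f/8 → f/7.1 → f/6.3 → f/5.6.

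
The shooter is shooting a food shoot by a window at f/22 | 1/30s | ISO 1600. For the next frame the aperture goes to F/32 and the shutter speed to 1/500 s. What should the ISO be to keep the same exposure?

ISO 51200

Aperture: f/22 → f/32 — 1 stop narrower (darker).
Shutter speed: 1/30 → 1/60 → 1/125 → 1/250 → 1/500 — 4 stops shorter (darker).
Net change so far: 5 stops darker. Offset with the ISO: 1600 → 3200 → 6400 → 12800 → 25600 → 51200.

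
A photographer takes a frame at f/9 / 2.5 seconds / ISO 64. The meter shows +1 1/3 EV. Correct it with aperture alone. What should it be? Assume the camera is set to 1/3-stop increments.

Overexposed by 1 1/3 stops → need 1 1/3 stops darker.
Aperture: f/9 → f/10 → f/11 → f/13 → f/14.

f/14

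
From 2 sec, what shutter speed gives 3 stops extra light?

Shutter speed: 2 → 4 → 8 → 15 — 3 stops slower (brighter).

15 s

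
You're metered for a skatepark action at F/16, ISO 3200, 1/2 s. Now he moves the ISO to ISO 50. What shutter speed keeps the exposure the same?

ISO: 3200 → 1600 → 800 → 400 → 200 → 100 → 50 — 6 stops dropped (darker).
Need 6 stops brighter from the shutter speed: 1/2 → 1 → 2 → 4 → 8 → 15 → 30.

30 s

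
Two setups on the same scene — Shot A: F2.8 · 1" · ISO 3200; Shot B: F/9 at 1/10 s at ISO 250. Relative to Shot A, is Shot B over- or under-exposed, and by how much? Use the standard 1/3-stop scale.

10 1/3 stops darker

Aperture: f/2.8 → f/3.2 → f/3.5 → f/4 → f/4.5 → f/5 → f/5.6 → f/6.3 → f/7.1 → f/8 → f/9 — 3 1/3 stops smaller aperture (darker).
Shutter speed: 1 → 0.8 → 0.6 → 0.5 → 0.4 → 0.3 → 1/4 → 1/5 → 1/6 → 1/8 → 1/10 — 3 1/3 stops shorter (darker).
ISO: 3200 → 2500 → 2000 → 1600 → 1250 → 1000 → 800 → 640 → 500 → 400 → 320 → 250 — 3 2/3 stops dropped (darker).
Net: −3 1/3 −3 1/3 −3 2/3 = −10 1/3 stops.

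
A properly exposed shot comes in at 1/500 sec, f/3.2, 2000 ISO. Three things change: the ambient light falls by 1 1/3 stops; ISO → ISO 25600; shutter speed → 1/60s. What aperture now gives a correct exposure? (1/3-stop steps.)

f/20

Scene light: 1 1/3 stops darker.
ISO: 2000 → 2500 → 3200 → 4000 → 5000 → 6400 → 8000 → 10000 → 12800 → 16000 → 20000 → 25600 — 3 2/3 stops raised (brighter).
Shutter speed: 1/500 → 1/400 → 1/320 → 1/250 → 1/200 → 1/160 → 1/125 → 1/100 → 1/80 → 1/60 — 3 stops longer (brighter).
Net so far: 5 1/3 stops brighter. Aperture: f/3.2 → f/3.5 → f/4 → f/4.5 → f/5 → f/5.6 → f/6.3 → f/7.1 → f/8 → f/9 → f/10 → f/11 → f/13 → f/14 → f/16 → f/18 → f/20.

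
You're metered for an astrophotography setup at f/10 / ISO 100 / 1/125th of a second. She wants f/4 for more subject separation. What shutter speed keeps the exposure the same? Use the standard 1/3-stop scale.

Aperture: f/10 → f/9 → f/8 → f/7.1 → f/6.3 → f/5.6 → f/5 → f/4.5 → f/4 — 2 2/3 stops opened up (brighter).
Need 2 2/3 stops darker from the shutter speed: 1/125 → 1/160 → 1/200 → 1/250 → 1/320 → 1/400 → 1/500 → 1/640 → 1/800.

1/800s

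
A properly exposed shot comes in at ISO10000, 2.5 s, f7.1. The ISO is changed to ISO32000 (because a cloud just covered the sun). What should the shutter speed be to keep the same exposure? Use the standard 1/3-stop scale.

ISO: 10000 → 12800 → 16000 → 20000 → 25600 → 32000 — 1 2/3 stops higher (brighter).
Need 1 2/3 stops darker from the shutter speed: 2.5 → 2 → 1.6 → 1.3 → 1 → 0.8.

0.8 s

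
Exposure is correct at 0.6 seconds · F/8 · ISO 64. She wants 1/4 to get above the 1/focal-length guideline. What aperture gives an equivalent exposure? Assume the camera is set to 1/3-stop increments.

Shutter speed: 0.6 → 0.5 → 0.4 → 0.3 → 1/4 — 1 1/3 stops faster (darker).
Need 1 1/3 stops brighter from the aperture: f/8 → f/7.1 → f/6.3 → f/5.6 → f/5.

f/5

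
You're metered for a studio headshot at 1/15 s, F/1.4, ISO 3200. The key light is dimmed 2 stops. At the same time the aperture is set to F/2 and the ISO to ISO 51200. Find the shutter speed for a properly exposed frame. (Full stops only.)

1/30s

Scene light: 2 stops darker.
Aperture: f/1.4 → f/2 — 1 stop stopped down (darker).
ISO: 3200 → 6400 → 12800 → 25600 → 51200 — 4 stops higher (brighter).
Net so far: 1 stop brighter. Shutter speed: 1/15 → 1/30.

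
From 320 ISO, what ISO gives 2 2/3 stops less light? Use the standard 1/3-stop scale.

ISO: 320 → 250 → 200 → 160 → 125 → 100 → 80 → 64 → 50 — 2 2/3 stops lower (darker).

ISO 50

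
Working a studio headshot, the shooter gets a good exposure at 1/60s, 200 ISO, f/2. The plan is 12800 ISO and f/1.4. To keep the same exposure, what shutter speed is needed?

ISO: 200 → 400 → 800 → 1600 → 3200 → 6400 → 12800 — 6 stops raised (brighter).
Aperture: f/2 → f/1.4 — 1 stop larger aperture (brighter).
Net change so far: 7 stops brighter. Offset with the shutter speed: 1/60 → 1/125 → 1/250 → 1/500 → 1/1000 → 1/2000 → 1/4000 → 1/8000.

1/8000s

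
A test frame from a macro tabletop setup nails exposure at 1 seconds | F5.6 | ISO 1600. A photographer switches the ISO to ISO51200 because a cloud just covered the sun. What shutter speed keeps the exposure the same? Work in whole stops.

1/30s

ISO: 1600 → 3200 → 6400 → 12800 → 25600 → 51200 — 5 stops raised (brighter).
Need 5 stops darker from the shutter speed: 1 → 1/2 → 1/4 → 1/8 → 1/15 → 1/30.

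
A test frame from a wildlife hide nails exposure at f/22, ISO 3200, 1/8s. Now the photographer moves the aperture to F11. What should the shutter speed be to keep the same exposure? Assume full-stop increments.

1/30s

Aperture: f/22 → f/16 → f/11 — 2 stops wider (brighter).
Need 2 stops darker from the shutter speed: 1/8 → 1/15 → 1/30.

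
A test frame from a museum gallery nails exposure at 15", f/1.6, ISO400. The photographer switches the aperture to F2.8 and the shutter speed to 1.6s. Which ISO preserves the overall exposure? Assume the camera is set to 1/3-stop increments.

ISO 12800

Aperture: f/1.6 → f/1.8 → f/2 → f/2.2 → f/2.5 → f/2.8 — 1 2/3 stops stopped down (darker).
Shutter speed: 15 → 13 → 10 → 8 → 6 → 5 → 4 → 3.2 → 2.5 → 2 → 1.6 — 3 1/3 stops shorter (darker).
Net change so far: 5 stops darker. Offset with the ISO: 400 → 500 → 640 → 800 → 1000 → 1250 → 1600 → 2000 → 2500 → 3200 → 4000 → 5000 → 6400 → 8000 → 10000 → 12800.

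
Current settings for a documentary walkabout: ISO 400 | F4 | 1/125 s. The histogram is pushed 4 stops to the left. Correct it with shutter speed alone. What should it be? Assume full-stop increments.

Underexposed by 4 stops → need 4 stops brighter.
Shutter speed: 1/125 → 1/60 → 1/30 → 1/15 → 1/8.

1/8s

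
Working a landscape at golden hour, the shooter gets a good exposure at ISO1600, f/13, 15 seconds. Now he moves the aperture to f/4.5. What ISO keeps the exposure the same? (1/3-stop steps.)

ISO 200

Aperture: f/13 → f/11 → f/10 → f/9 → f/8 → f/7.1 → f/6.3 → f/5.6 → f/5 → f/4.5 — 3 stops larger aperture (brighter).
Need 3 stops darker from the ISO: 1600 → 1250 → 1000 → 800 → 640 → 500 → 400 → 320 → 250 → 200.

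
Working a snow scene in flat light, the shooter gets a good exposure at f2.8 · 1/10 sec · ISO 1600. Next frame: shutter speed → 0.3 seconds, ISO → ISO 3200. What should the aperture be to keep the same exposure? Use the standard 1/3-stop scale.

f/7.1

Shutter speed: 1/10 → 1/8 → 1/6 → 1/5 → 1/4 → 0.3 — 1 2/3 stops longer (brighter).
ISO: 1600 → 2000 → 2500 → 3200 — 1 stop raised (brighter).
Net change so far: 2 2/3 stops brighter. Offset with the aperture: f/2.8 → f/3.2 → f/3.5 → f/4 → f/4.5 → f/5 → f/5.6 → f/6.3 → f/7.1.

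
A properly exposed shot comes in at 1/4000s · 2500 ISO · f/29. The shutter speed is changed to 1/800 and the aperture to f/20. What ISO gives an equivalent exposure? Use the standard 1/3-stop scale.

Shutter speed: 1/4000 → 1/3200 → 1/2500 → 1/2000 → 1/1600 → 1/1250 → 1/1000 → 1/800 — 2 1/3 stops slower (brighter).
Aperture: f/29 → f/25 → f/22 → f/20 — 1 stop larger aperture (brighter).
Net change so far: 3 1/3 stops brighter. Offset with the ISO: 2500 → 2000 → 1600 → 1250 → 1000 → 800 → 640 → 500 → 400 → 320 → 250.

ISO 250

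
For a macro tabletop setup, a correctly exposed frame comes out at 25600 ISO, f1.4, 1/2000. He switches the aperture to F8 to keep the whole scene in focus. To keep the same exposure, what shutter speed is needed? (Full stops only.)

Aperture: f/1.4 → f/2 → f/2.8 → f/4 → f/5.6 → f/8 — 5 stops narrower (darker).
Need 5 stops brighter from the shutter speed: 1/2000 → 1/1000 → 1/500 → 1/250 → 1/125 → 1/60.

1/60s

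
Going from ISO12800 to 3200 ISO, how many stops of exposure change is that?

12800 → 6400 → 3200 — count the steps: 2 stops.

2 stops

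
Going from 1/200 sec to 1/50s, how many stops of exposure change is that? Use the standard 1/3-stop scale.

2 stops

1/200 → 1/160 → 1/125 → 1/100 → 1/80 → 1/60 → 1/50 — count the steps: 6 third-stops = 2 stops.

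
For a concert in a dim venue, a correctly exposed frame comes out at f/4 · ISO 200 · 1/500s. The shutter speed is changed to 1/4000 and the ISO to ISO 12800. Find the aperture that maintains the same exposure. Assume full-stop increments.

Shutter speed: 1/500 → 1/1000 → 1/2000 → 1/4000 — 3 stops faster (darker).
ISO: 200 → 400 → 800 → 1600 → 3200 → 6400 → 12800 — 6 stops higher (brighter).
Net change so far: 3 stops brighter. Offset with the aperture: f/4 → f/5.6 → f/8 → f/11.

f/11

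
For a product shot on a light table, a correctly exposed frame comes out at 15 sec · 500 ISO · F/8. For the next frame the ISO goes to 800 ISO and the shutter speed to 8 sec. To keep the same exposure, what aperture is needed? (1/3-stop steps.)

ISO: 500 → 640 → 800 — 2/3 stop higher (brighter).
Shutter speed: 15 → 13 → 10 → 8 — 1 stop shorter (darker).
Net change so far: 1/3 stop darker. Offset with the aperture: f/8 → f/7.1.

f/7.1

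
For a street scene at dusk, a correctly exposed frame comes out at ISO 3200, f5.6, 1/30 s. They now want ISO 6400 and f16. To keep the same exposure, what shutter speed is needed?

1/8s

ISO: 3200 → 6400 — 1 stop higher (brighter).
Aperture: f/5.6 → f/8 → f/11 → f/16 — 3 stops stopped down (darker).
Net change so far: 2 stops darker. Offset with the shutter speed: 1/30 → 1/15 → 1/8.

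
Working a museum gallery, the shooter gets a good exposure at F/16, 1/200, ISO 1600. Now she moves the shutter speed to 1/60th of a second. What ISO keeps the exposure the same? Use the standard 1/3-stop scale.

ISO 500

Shutter speed: 1/200 → 1/160 → 1/125 → 1/100 → 1/80 → 1/60 — 1 2/3 stops longer (brighter).
Need 1 2/3 stops darker from the ISO: 1600 → 1250 → 1000 → 800 → 640 → 500.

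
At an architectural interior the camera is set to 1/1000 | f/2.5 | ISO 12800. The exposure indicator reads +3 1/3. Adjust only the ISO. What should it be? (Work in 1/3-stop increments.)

Overexposed by 3 1/3 stops → need 3 1/3 stops darker.
ISO: 12800 → 10000 → 8000 → 6400 → 5000 → 4000 → 3200 → 2500 → 2000 → 1600 → 1250.

ISO 1250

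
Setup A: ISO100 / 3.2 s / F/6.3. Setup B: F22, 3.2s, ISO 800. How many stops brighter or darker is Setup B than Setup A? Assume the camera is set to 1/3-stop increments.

2/3 stop darker

Aperture: f/6.3 → f/7.1 → f/8 → f/9 → f/10 → f/11 → f/13 → f/14 → f/16 → f/18 → f/20 → f/22 — 3 2/3 stops narrower (darker).
Shutter speed: unchanged.
ISO: 100 → 125 → 160 → 200 → 250 → 320 → 400 → 500 → 640 → 800 — 3 stops higher (brighter).
Net: −3 2/3 +3 = −2/3 stops.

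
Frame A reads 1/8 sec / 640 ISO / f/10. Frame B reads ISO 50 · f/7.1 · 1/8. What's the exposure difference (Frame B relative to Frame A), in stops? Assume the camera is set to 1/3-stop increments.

2 2/3 stops darker

Aperture: f/10 → f/9 → f/8 → f/7.1 — 1 stop wider (brighter).
Shutter speed: unchanged.
ISO: 640 → 500 → 400 → 320 → 250 → 200 → 160 → 125 → 100 → 80 → 64 → 50 — 3 2/3 stops dropped (darker).
Net: +1 −3 2/3 = −2 2/3 stops.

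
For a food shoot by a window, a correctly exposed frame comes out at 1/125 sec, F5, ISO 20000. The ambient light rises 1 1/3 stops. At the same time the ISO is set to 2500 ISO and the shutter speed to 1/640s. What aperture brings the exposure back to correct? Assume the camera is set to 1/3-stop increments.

f/1.2

Scene light: 1 1/3 stops brighter.
ISO: 20000 → 16000 → 12800 → 10000 → 8000 → 6400 → 5000 → 4000 → 3200 → 2500 — 3 stops dropped (darker).
Shutter speed: 1/125 → 1/160 → 1/200 → 1/250 → 1/320 → 1/400 → 1/500 → 1/640 — 2 1/3 stops faster (darker).
Net so far: 4 stops darker. Aperture: f/5 → f/4.5 → f/4 → f/3.5 → f/3.2 → f/2.8 → f/2.5 → f/2.2 → f/2 → f/1.8 → f/1.6 → f/1.4 → f/1.2.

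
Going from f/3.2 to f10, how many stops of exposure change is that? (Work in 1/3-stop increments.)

f/3.2 → f/3.5 → f/4 → f/4.5 → f/5 → f/5.6 → f/6.3 → f/7.1 → f/8 → f/9 → f/10 — count the steps: 10 third-stops = 3 1/3 stops.

3 1/3 stops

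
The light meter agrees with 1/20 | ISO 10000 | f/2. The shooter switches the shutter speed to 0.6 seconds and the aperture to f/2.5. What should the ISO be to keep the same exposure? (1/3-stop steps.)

ISO 1250

Shutter speed: 1/20 → 1/15 → 1/13 → 1/10 → 1/8 → 1/6 → 1/5 → 1/4 → 0.3 → 0.4 → 0.5 → 0.6 — 3 2/3 stops slower (brighter).
Aperture: f/2 → f/2.2 → f/2.5 — 2/3 stop narrower (darker).
Net change so far: 3 stops brighter. Offset with the ISO: 10000 → 8000 → 6400 → 5000 → 4000 → 3200 → 2500 → 2000 → 1600 → 1250.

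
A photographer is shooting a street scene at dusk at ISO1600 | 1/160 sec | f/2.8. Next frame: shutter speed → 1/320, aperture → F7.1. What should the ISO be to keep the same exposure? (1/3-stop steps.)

Shutter speed: 1/160 → 1/200 → 1/250 → 1/320 — 1 stop shorter (darker).
Aperture: f/2.8 → f/3.2 → f/3.5 → f/4 → f/4.5 → f/5 → f/5.6 → f/6.3 → f/7.1 — 2 2/3 stops smaller aperture (darker).
Net change so far: 3 2/3 stops darker. Offset with the ISO: 1600 → 2000 → 2500 → 3200 → 4000 → 5000 → 6400 → 8000 → 10000 → 12800 → 16000 → 20000.

ISO 20000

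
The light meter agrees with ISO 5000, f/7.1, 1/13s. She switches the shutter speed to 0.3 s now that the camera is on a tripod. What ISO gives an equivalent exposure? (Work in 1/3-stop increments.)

ISO 1250

Shutter speed: 1/13 → 1/10 → 1/8 → 1/6 → 1/5 → 1/4 → 0.3 — 2 stops slower (brighter).
Need 2 stops darker from the ISO: 5000 → 4000 → 3200 → 2500 → 2000 → 1600 → 1250.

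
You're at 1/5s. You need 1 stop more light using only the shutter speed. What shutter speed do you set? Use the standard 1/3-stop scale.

Shutter speed: 1/5 → 1/4 → 0.3 → 0.4 — 1 stop longer (brighter).

0.4 s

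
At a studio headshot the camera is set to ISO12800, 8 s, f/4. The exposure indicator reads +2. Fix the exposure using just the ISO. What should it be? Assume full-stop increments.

ISO 3200

Overexposed by 2 stops → need 2 stops darker.
ISO: 12800 → 6400 → 3200.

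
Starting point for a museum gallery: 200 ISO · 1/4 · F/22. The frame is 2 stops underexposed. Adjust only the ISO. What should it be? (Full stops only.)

ISO 800

Underexposed by 2 stops → need 2 stops brighter.
ISO: 200 → 400 → 800.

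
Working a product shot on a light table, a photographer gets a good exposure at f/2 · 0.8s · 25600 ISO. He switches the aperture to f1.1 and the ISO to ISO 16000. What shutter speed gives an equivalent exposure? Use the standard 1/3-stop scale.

Aperture: f/2 → f/1.8 → f/1.6 → f/1.4 → f/1.2 → f/1.1 — 1 2/3 stops larger aperture (brighter).
ISO: 25600 → 20000 → 16000 — 2/3 stop lower (darker).
Net change so far: 1 stop brighter. Offset with the shutter speed: 0.8 → 0.6 → 0.5 → 0.4.

0.4 s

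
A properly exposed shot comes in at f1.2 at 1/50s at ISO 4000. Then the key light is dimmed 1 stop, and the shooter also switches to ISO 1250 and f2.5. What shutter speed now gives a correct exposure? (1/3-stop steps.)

Scene light: 1 stop darker.
ISO: 4000 → 3200 → 2500 → 2000 → 1600 → 1250 — 1 2/3 stops lower (darker).
Aperture: f/1.2 → f/1.4 → f/1.6 → f/1.8 → f/2 → f/2.2 → f/2.5 — 2 stops stopped down (darker).
Net so far: 4 2/3 stops darker. Shutter speed: 1/50 → 1/40 → 1/30 → 1/25 → 1/20 → 1/15 → 1/13 → 1/10 → 1/8 → 1/6 → 1/5 → 1/4 → 0.3 → 0.4 → 0.5.

0.5 s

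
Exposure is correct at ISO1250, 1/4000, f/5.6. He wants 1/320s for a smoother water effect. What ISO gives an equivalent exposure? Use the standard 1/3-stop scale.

Shutter speed: 1/4000 → 1/3200 → 1/2500 → 1/2000 → 1/1600 → 1/1250 → 1/1000 → 1/800 → 1/640 → 1/500 → 1/400 → 1/320 — 3 2/3 stops slower (brighter).
Need 3 2/3 stops darker from the ISO: 1250 → 1000 → 800 → 640 → 500 → 400 → 320 → 250 → 200 → 160 → 125 → 100.

ISO 100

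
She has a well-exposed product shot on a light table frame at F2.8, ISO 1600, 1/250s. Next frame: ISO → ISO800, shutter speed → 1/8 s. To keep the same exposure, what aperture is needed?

f/11

ISO: 1600 → 800 — 1 stop dropped (darker).
Shutter speed: 1/250 → 1/125 → 1/60 → 1/30 → 1/15 → 1/8 — 5 stops longer (brighter).
Net change so far: 4 stops brighter. Offset with the aperture: f/2.8 → f/4 → f/5.6 → f/8 → f/11.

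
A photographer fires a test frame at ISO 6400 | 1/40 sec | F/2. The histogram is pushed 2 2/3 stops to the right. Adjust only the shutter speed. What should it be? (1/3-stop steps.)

Overexposed by 2 2/3 stops → need 2 2/3 stops darker.
Shutter speed: 1/40 → 1/50 → 1/60 → 1/80 → 1/100 → 1/125 → 1/160 → 1/200 → 1/250.

1/250s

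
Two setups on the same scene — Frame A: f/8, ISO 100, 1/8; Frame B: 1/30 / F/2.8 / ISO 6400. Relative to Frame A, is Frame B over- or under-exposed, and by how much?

7 stops brighter

Aperture: f/8 → f/5.6 → f/4 → f/2.8 — 3 stops opened up (brighter).
Shutter speed: 1/8 → 1/15 → 1/30 — 2 stops faster (darker).
ISO: 100 → 200 → 400 → 800 → 1600 → 3200 → 6400 — 6 stops raised (brighter).
Net: +3 −2 +6 = +7 stops.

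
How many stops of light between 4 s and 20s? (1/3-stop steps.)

2 1/3 stops

4 → 5 → 6 → 8 → 10 → 13 → 15 → 20 — count the steps: 7 third-stops = 2 1/3 stops.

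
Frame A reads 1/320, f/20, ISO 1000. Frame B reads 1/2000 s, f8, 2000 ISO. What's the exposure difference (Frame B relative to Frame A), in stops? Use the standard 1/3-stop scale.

1 stop brighter

Aperture: f/20 → f/18 → f/16 → f/14 → f/13 → f/11 → f/10 → f/9 → f/8 — 2 2/3 stops opened up (brighter).
Shutter speed: 1/320 → 1/400 → 1/500 → 1/640 → 1/800 → 1/1000 → 1/1250 → 1/1600 → 1/2000 — 2 2/3 stops faster (darker).
ISO: 1000 → 1250 → 1600 → 2000 — 1 stop higher (brighter).
Net: +2 2/3 −2 2/3 +1 = +1 stop.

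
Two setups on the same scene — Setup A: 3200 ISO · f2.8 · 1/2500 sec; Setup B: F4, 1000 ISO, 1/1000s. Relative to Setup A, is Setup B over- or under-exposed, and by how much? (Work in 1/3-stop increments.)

Aperture: f/2.8 → f/3.2 → f/3.5 → f/4 — 1 stop smaller aperture (darker).
Shutter speed: 1/2500 → 1/2000 → 1/1600 → 1/1250 → 1/1000 — 1 1/3 stops slower (brighter).
ISO: 3200 → 2500 → 2000 → 1600 → 1250 → 1000 — 1 2/3 stops lower (darker).
Net: −1 +1 1/3 −1 2/3 = −1 1/3 stops.

1 1/3 stops darker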